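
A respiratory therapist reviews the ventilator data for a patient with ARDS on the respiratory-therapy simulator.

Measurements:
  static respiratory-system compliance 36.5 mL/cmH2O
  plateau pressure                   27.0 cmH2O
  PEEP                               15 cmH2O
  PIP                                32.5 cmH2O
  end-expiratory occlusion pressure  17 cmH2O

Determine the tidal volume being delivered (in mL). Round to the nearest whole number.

365

End-expiratory occlusion gives total PEEP = 17 cmH2O (intrinsic PEEP = 17 − 15 = 2). Use total PEEP for the elastic gradient.
Vt = Cstat × (Pplat − PEEPtotal) = 36.5 × (27.0 − 17) = 36.5 × 10.0 = 365.0 mL.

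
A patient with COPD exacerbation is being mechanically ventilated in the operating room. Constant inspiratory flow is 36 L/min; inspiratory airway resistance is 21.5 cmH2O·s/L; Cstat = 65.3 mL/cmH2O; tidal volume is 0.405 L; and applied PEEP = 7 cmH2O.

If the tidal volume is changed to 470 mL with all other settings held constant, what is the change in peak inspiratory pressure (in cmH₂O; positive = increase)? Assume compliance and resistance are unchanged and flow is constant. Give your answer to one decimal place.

PIP = Vt/C + R·V̇ + PEEP (constant-flow equation of motion).
Only the elastic term changes: ΔPIP = ΔVt / C = (470 − 405) / 65.3 = 0.9954 cmH2O.

1.0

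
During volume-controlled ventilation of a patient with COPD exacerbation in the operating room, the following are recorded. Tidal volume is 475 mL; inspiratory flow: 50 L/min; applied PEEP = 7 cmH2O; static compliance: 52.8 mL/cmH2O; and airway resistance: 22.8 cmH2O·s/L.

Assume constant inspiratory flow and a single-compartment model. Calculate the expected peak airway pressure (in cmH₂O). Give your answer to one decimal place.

Flow: 50 L/min ÷ 60 = 0.8333 L/s.
Equation of motion (constant flow): PIP = Vt/C + R·V̇ + PEEP.
PIP = 475/52.8 + 22.8×0.8333 + 7 = 8.996 + 18.999 + 7 = 34.995 cmH2O.

35.0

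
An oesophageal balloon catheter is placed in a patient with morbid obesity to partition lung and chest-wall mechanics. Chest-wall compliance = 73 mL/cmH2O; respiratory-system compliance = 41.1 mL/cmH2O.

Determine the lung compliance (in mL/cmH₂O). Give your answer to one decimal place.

94.1

1/CL = 1/Crs − 1/Ccw.
1/CL = 1/41.1 − 1/73 = 0.01063.
CL = 94.073 mL/cmH2O.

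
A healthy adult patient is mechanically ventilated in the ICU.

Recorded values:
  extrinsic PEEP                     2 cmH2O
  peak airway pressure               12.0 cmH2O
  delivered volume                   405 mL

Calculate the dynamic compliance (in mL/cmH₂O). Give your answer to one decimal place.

Dynamic compliance = Vt / (PIP − PEEP) = 405 / (12.0 − 2) = 405 / 10.0 = 40.5 mL/cmH2O.

40.5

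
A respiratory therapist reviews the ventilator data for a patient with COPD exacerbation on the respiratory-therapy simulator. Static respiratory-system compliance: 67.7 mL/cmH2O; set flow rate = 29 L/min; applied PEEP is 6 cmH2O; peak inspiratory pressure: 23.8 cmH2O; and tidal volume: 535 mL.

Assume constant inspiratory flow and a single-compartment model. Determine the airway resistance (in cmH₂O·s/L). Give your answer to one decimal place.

Flow: 29 L/min ÷ 60 = 0.4833 L/s.
Equation of motion (constant flow): PIP = Vt/C + R·V̇ + PEEP.
R·V̇ = PIP − Vt/C − PEEP = 23.8 − 535/67.7 − 6 = 23.8 − 7.903 − 6 = 9.897 cmH2O.
R = 9.897 / 0.4833 = 20.478 cmH2O·s/L.

20.5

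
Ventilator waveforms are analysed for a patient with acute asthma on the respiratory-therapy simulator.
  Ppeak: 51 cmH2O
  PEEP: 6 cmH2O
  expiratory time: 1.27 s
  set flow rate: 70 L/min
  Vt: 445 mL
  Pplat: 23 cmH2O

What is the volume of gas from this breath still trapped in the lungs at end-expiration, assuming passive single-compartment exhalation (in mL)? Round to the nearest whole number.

Flow: 70 L/min ÷ 60 = 1.1667 L/s.
R = (PIP − Pplat)/V̇ = (51 − 23) / 1.1667 = 28.0/1.1667 = 23.999 cmH2O·s/L.
C = Vt/(Pplat − PEEP) = 445.0 / (23 − 6) = 445.0/17.0 = 26.176 mL/cmH2O.
τ = R × C = 23.999 × 0.02618 L/cmH2O = 0.6283 s.
Fraction remaining = e^(−Te/τ) = e^(−1.27/0.6283) = 0.1325.
Trapped volume = 445.0 × 0.1325 = 58.963 mL.

59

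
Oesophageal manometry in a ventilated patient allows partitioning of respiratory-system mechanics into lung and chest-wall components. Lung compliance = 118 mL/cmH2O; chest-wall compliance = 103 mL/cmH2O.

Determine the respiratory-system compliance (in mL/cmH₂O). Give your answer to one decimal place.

55.0

Lung and chest wall are elastances in series: 1/Crs = 1/CL + 1/Ccw.
1/Crs = 1/118 + 1/103 = 0.01818.
Crs = 55.006 mL/cmH2O.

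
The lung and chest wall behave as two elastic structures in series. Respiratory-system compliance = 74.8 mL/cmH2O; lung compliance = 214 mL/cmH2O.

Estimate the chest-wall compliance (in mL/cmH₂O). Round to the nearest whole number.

1/Ccw = 1/Crs − 1/CL.
1/Ccw = 1/74.8 − 1/214 = 0.008696.
Ccw = 115.0 mL/cmH2O.

115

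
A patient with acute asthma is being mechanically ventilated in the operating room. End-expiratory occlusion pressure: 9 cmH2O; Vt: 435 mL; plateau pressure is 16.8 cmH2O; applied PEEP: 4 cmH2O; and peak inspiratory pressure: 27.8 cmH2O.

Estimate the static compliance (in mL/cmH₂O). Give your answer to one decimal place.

55.8

End-expiratory occlusion gives total PEEP = 9 cmH2O (intrinsic PEEP = 9 − 4 = 5). Use total PEEP for the elastic gradient.
Cstat = Vt / (Pplat − PEEPtotal) = 435 / (16.8 − 9) = 435 / 7.8 = 55.769 mL/cmH2O.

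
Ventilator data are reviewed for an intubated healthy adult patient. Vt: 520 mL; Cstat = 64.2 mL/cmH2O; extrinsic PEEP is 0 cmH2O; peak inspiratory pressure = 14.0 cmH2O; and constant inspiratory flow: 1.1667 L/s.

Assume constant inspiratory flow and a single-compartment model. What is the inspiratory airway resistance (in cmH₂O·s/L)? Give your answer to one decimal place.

5.1

Equation of motion (constant flow): PIP = Vt/C + R·V̇ + PEEP.
R·V̇ = PIP − Vt/C − PEEP = 14.0 − 520/64.2 − 0 = 14.0 − 8.1 − 0 = 5.9 cmH2O.
R = 5.9 / 1.1667 = 5.057 cmH2O·s/L.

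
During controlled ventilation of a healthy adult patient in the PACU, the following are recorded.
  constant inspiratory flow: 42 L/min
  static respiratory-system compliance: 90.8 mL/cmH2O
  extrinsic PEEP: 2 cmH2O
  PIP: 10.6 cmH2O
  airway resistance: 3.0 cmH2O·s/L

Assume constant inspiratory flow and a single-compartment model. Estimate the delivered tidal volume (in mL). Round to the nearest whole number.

Flow: 42 L/min ÷ 60 = 0.7 L/s.
Equation of motion (constant flow): PIP = Vt/C + R·V̇ + PEEP.
Vt/C = PIP − R·V̇ − PEEP = 10.6 − 2.1 − 2 = 6.5 cmH2O.
Vt = C × 6.5 = 90.8 × 6.5 = 590.2 mL.

590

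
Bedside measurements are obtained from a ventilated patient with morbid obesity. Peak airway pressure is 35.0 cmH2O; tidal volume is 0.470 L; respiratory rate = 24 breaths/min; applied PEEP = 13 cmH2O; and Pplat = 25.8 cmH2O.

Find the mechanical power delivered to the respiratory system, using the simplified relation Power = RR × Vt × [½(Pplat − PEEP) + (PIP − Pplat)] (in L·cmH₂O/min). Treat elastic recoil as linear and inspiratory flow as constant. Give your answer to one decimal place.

Per-breath work = Vt × [½(Pplat−PEEP) + (PIP−Pplat)] = 0.470 × [0.5×12.8 + 9.2] = 0.470 × 15.6 = 7.332 L·cmH2O.
Power = 24 × 7.332 = 175.97 L·cmH2O/min.

176.0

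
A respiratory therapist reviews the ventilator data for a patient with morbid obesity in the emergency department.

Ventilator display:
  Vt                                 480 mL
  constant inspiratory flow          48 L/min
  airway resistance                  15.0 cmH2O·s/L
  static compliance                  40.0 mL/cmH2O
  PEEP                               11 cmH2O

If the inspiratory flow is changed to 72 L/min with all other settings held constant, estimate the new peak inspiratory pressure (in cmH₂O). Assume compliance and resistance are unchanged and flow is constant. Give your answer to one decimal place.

Flow: 48 L/min ÷ 60 = 0.8 L/s.
New flow: 72 L/min ÷ 60 = 1.2 L/s.
PIP = Vt/C + R·V̇ + PEEP (constant-flow equation of motion).
Only the resistive term changes: ΔPIP = R × ΔV̇ = 15.0 × (1.2 − 0.8) = 15.0 × 0.4 = 6.0 cmH2O.
Original PIP = 480/40.0 + 15.0×0.8 + 11 = 35.0 cmH2O; new PIP = 35.0 + (6.0) = 41.0 cmH2O.

41.0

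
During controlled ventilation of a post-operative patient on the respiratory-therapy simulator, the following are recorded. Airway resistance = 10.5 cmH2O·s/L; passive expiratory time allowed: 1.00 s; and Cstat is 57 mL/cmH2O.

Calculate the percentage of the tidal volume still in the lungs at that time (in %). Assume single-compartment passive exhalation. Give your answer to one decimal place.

18.8

τ = R × C = 10.5 × 57 mL/cmH2O = 10.5 × 0.057 L/cmH2O = 0.5985 s.
Passive exhalation: V(t)/V₀ = e^(−t/τ) = e^(−1.00/0.5985) = 0.1881.
Fraction remaining = 0.1881 → 18.81%.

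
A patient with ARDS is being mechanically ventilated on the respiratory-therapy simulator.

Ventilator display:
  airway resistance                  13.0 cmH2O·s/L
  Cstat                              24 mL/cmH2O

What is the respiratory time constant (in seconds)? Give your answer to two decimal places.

τ = R × C = 13.0 × 24 mL/cmH2O = 13.0 × 0.024 L/cmH2O = 0.312 s.

0.31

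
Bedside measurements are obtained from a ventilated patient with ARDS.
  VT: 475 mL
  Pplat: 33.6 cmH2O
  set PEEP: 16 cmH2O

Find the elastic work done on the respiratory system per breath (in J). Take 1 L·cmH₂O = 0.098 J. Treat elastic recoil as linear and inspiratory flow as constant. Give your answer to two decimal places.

0.41

Elastic work ≈ ½ × (Pplat − PEEP) × Vt = 0.5 × (33.6 − 16) × 0.475 L = 0.5 × 17.6 × 0.475 = 4.18 L·cmH2O.
× 0.098 J/(L·cmH2O) → 0.4096 J.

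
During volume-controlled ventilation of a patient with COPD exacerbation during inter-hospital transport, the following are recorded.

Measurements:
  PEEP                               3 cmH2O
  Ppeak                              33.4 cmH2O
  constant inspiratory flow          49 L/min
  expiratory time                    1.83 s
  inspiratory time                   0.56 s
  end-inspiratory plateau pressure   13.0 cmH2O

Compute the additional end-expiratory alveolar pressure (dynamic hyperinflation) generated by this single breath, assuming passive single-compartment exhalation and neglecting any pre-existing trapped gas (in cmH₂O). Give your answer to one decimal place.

Flow: 49 L/min ÷ 60 = 0.8167 L/s.
Vt = flow × Ti = 0.8167 L/s × 0.56 s × 1000 mL/L = 457.35 mL.
R = (PIP − Pplat)/V̇ = (33.4 − 13.0) / 0.8167 = 20.4/0.8167 = 24.979 cmH2O·s/L.
C = Vt/(Pplat − PEEP) = 457.35 / (13.0 − 3) = 457.35/10.0 = 45.735 mL/cmH2O.
τ = R × C = 24.979 × 0.04574 L/cmH2O = 1.143 s.
Fraction remaining = e^(−Te/τ) = e^(−1.83/1.143) = 0.2017; trapped volume = 457.35 × 0.2017 = 92.247 mL.
Additional alveolar pressure from trapping ≈ V_trapped / C = 92.247 / 45.735 = 2.017 cmH2O.

2.0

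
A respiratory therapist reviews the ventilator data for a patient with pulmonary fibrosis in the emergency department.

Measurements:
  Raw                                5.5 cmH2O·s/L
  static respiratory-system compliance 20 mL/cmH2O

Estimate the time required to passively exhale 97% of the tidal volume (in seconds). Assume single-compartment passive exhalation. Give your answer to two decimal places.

0.39

τ = R × C = 5.5 × 20 mL/cmH2O = 5.5 × 0.020 L/cmH2O = 0.11 s.
Exhaled fraction f = 1 − e^(−t/τ) → t = −τ·ln(1 − f) = −0.11·ln(0.03) = 0.3857 s.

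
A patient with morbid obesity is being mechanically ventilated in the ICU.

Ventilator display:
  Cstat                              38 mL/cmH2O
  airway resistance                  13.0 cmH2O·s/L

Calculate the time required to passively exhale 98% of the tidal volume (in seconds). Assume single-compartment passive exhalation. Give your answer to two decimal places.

τ = R × C = 13.0 × 38 mL/cmH2O = 13.0 × 0.038 L/cmH2O = 0.494 s.
Exhaled fraction f = 1 − e^(−t/τ) → t = −τ·ln(1 − f) = −0.494·ln(0.02) = 1.933 s.

1.93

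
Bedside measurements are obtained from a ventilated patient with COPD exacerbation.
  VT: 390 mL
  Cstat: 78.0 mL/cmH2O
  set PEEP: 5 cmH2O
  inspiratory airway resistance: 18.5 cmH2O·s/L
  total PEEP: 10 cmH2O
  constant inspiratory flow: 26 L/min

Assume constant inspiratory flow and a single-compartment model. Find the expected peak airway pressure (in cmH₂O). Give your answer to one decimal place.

Flow: 26 L/min ÷ 60 = 0.4333 L/s.
Total PEEP = 10 cmH2O (set 5 + intrinsic 5); this is the baseline alveolar pressure.
Equation of motion (constant flow): PIP = Vt/C + R·V̇ + PEEP.
PIP = 390/78.0 + 18.5×0.4333 + 10 = 5.0 + 8.016 + 10 = 23.016 cmH2O.

23.0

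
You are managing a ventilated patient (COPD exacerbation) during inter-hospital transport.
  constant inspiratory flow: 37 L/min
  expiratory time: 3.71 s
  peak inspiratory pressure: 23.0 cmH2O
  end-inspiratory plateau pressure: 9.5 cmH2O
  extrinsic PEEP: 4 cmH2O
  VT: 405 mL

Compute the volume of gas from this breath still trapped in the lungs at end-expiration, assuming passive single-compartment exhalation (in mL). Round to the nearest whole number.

41

Flow: 37 L/min ÷ 60 = 0.6167 L/s.
R = (PIP − Pplat)/V̇ = (23.0 − 9.5) / 0.6167 = 13.5/0.6167 = 21.891 cmH2O·s/L.
C = Vt/(Pplat − PEEP) = 405.0 / (9.5 − 4) = 405.0/5.5 = 73.636 mL/cmH2O.
τ = R × C = 21.891 × 0.07364 L/cmH2O = 1.612 s.
Fraction remaining = e^(−Te/τ) = e^(−3.71/1.612) = 0.1001.
Trapped volume = 405.0 × 0.1001 = 40.541 mL.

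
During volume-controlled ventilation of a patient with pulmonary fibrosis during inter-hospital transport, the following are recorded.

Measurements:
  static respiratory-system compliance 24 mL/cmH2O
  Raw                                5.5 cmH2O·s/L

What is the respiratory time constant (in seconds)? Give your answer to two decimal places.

0.13

τ = R × C = 5.5 × 24 mL/cmH2O = 5.5 × 0.024 L/cmH2O = 0.132 s.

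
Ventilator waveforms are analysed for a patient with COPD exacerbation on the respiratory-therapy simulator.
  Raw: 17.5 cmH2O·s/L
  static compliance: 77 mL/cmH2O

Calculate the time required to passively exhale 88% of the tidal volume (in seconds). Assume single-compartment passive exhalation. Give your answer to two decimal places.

τ = R × C = 17.5 × 77 mL/cmH2O = 17.5 × 0.077 L/cmH2O = 1.348 s.
Exhaled fraction f = 1 − e^(−t/τ) → t = −τ·ln(1 − f) = −1.348·ln(0.12) = 2.858 s.

2.86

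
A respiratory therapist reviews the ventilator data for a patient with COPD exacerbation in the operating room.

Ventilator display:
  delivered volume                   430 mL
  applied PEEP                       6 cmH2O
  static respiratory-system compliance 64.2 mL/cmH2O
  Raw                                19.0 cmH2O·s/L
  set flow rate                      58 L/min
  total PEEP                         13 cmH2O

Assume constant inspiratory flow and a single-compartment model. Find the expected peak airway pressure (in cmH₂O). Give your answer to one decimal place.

Flow: 58 L/min ÷ 60 = 0.9667 L/s.
Total PEEP = 13 cmH2O (set 6 + intrinsic 7); this is the baseline alveolar pressure.
Equation of motion (constant flow): PIP = Vt/C + R·V̇ + PEEP.
PIP = 430/64.2 + 19.0×0.9667 + 13 = 6.698 + 18.367 + 13 = 38.065 cmH2O.

38.1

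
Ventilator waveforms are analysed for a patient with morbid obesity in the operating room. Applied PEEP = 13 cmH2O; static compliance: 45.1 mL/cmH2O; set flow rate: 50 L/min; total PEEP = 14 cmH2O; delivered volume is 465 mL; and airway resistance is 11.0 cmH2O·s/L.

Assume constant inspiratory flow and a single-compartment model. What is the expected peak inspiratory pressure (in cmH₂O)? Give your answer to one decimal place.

33.5

Flow: 50 L/min ÷ 60 = 0.8333 L/s.
Total PEEP = 14 cmH2O (set 13 + intrinsic 1); this is the baseline alveolar pressure.
Equation of motion (constant flow): PIP = Vt/C + R·V̇ + PEEP.
PIP = 465/45.1 + 11.0×0.8333 + 14 = 10.31 + 9.166 + 14 = 33.476 cmH2O.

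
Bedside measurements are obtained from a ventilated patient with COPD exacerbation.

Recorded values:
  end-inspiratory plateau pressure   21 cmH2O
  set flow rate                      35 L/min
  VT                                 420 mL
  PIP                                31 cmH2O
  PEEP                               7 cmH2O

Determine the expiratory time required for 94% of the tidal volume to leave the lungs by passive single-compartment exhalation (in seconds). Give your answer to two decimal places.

1.45

Flow: 35 L/min ÷ 60 = 0.5833 L/s.
R = (PIP − Pplat)/V̇ = (31 − 21) / 0.5833 = 10.0/0.5833 = 17.144 cmH2O·s/L.
C = Vt/(Pplat − PEEP) = 420.0 / (21 − 7) = 420.0/14.0 = 30.0 mL/cmH2O.
τ = R × C = 17.144 × 0.03 L/cmH2O = 0.5143 s.
t = −τ·ln(1 − 0.94) = −0.5143·ln(0.06) = 1.447 s.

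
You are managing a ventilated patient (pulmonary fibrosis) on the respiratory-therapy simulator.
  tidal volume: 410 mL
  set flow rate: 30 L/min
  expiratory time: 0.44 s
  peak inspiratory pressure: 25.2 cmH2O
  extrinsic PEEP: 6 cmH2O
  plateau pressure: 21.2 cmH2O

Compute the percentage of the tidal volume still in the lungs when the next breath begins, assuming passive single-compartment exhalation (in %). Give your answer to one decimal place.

Flow: 30 L/min ÷ 60 = 0.5 L/s.
R = (PIP − Pplat)/V̇ = (25.2 − 21.2) / 0.5 = 4.0/0.5 = 8.0 cmH2O·s/L.
C = Vt/(Pplat − PEEP) = 410.0 / (21.2 − 6) = 410.0/15.2 = 26.974 mL/cmH2O.
τ = R × C = 8.0 × 0.02697 L/cmH2O = 0.2158 s.
Fraction remaining at end-expiration = e^(−Te/τ) = e^(−0.44/0.2158) = 0.1302 → 13.02%.

13.0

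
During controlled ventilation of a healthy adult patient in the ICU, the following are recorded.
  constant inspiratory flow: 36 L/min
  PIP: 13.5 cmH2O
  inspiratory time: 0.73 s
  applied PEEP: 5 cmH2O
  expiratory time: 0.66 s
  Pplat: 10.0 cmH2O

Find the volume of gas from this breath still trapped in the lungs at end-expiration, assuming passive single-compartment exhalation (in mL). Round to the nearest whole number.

Flow: 36 L/min ÷ 60 = 0.6 L/s.
Vt = flow × Ti = 0.6 L/s × 0.73 s × 1000 mL/L = 438.0 mL.
R = (PIP − Pplat)/V̇ = (13.5 − 10.0) / 0.6 = 3.5/0.6 = 5.833 cmH2O·s/L.
C = Vt/(Pplat − PEEP) = 438.0 / (10.0 − 5) = 438.0/5.0 = 87.6 mL/cmH2O.
τ = R × C = 5.833 × 0.0876 L/cmH2O = 0.511 s.
Fraction remaining = e^(−Te/τ) = e^(−0.66/0.511) = 0.2748.
Trapped volume = 438.0 × 0.2748 = 120.36 mL.

120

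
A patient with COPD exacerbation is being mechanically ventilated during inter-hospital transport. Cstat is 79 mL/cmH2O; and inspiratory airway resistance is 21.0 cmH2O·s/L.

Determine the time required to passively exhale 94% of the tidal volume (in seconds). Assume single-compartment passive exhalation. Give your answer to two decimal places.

4.67

τ = R × C = 21.0 × 79 mL/cmH2O = 21.0 × 0.079 L/cmH2O = 1.659 s.
Exhaled fraction f = 1 − e^(−t/τ) → t = −τ·ln(1 − f) = −1.659·ln(0.06) = 4.667 s.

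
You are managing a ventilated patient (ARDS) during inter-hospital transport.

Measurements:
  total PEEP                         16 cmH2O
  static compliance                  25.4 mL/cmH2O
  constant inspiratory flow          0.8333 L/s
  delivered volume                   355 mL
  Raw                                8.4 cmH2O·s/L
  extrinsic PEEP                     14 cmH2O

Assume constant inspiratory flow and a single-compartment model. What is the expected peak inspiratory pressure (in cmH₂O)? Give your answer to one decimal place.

37.0

Total PEEP = 16 cmH2O (set 14 + intrinsic 2); this is the baseline alveolar pressure.
Equation of motion (constant flow): PIP = Vt/C + R·V̇ + PEEP.
PIP = 355/25.4 + 8.4×0.8333 + 16 = 13.976 + 7.0 + 16 = 36.976 cmH2O.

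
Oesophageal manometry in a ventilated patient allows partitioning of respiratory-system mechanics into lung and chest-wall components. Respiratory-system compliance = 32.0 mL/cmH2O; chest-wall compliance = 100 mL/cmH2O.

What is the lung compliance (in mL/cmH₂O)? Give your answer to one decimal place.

47.1

1/CL = 1/Crs − 1/Ccw.
1/CL = 1/32.0 − 1/100 = 0.02125.
CL = 47.059 mL/cmH2O.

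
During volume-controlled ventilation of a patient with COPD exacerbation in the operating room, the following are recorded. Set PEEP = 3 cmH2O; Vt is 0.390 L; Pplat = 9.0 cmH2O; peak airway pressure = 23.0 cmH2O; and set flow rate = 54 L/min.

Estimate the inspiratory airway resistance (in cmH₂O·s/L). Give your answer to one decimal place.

Flow: 54 L/min ÷ 60 = 0.9 L/s.
Raw = (PIP − Pplat) / flow = (23.0 − 9.0) / 0.9 = 14.0 / 0.9 = 15.556 cmH2O·s/L.

15.6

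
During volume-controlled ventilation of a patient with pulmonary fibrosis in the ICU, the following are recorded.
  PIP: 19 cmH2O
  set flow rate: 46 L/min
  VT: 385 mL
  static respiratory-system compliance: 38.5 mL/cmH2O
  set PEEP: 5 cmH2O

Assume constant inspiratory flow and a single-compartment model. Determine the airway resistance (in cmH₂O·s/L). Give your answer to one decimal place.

5.2

Flow: 46 L/min ÷ 60 = 0.7667 L/s.
Equation of motion (constant flow): PIP = Vt/C + R·V̇ + PEEP.
R·V̇ = PIP − Vt/C − PEEP = 19 − 385/38.5 − 5 = 19 − 10.0 − 5 = 4.0 cmH2O.
R = 4.0 / 0.7667 = 5.217 cmH2O·s/L.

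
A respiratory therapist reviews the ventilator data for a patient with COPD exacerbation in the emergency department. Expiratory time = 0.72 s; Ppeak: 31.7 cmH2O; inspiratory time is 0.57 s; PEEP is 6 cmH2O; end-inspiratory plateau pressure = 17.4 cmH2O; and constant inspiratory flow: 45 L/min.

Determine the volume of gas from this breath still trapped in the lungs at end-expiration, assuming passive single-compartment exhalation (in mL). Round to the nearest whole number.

156

Flow: 45 L/min ÷ 60 = 0.75 L/s.
Vt = flow × Ti = 0.75 L/s × 0.57 s × 1000 mL/L = 427.5 mL.
R = (PIP − Pplat)/V̇ = (31.7 − 17.4) / 0.75 = 14.3/0.75 = 19.067 cmH2O·s/L.
C = Vt/(Pplat − PEEP) = 427.5 / (17.4 − 6) = 427.5/11.4 = 37.5 mL/cmH2O.
τ = R × C = 19.067 × 0.0375 L/cmH2O = 0.715 s.
Fraction remaining = e^(−Te/τ) = e^(−0.72/0.715) = 0.3653.
Trapped volume = 427.5 × 0.3653 = 156.17 mL.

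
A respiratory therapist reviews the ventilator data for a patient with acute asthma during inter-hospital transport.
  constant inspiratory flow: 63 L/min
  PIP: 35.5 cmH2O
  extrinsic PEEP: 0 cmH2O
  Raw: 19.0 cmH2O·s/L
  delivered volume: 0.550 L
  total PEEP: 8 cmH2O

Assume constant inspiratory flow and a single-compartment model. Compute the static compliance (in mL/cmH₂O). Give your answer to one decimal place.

72.8

Flow: 63 L/min ÷ 60 = 1.05 L/s.
Total PEEP = 8 cmH2O (set 0 + intrinsic 8); this is the baseline alveolar pressure.
Equation of motion (constant flow): PIP = Vt/C + R·V̇ + PEEP.
Vt/C = PIP − R·V̇ − PEEP = 35.5 − 19.0×1.05 − 8 = 35.5 − 19.95 − 8 = 7.55 cmH2O.
C = Vt / 7.55 = 550 / 7.55 = 72.848 mL/cmH2O.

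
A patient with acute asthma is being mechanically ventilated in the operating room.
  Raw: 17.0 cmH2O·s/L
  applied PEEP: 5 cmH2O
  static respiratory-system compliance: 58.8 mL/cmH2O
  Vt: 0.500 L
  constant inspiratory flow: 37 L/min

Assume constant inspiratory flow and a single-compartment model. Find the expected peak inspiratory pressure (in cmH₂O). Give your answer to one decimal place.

Flow: 37 L/min ÷ 60 = 0.6167 L/s.
Equation of motion (constant flow): PIP = Vt/C + R·V̇ + PEEP.
PIP = 500/58.8 + 17.0×0.6167 + 5 = 8.503 + 10.484 + 5 = 23.987 cmH2O.

24.0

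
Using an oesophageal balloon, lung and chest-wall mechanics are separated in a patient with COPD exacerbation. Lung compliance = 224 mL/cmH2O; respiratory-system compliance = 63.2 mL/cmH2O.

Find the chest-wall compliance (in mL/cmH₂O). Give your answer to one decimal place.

88.0

1/Ccw = 1/Crs − 1/CL.
1/Ccw = 1/63.2 − 1/224 = 0.01136.
Ccw = 88.028 mL/cmH2O.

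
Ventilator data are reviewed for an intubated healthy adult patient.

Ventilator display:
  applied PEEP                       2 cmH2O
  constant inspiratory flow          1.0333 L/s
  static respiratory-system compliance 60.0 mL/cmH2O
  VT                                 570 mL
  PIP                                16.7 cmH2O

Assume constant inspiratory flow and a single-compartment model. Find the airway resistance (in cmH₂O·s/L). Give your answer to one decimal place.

Equation of motion (constant flow): PIP = Vt/C + R·V̇ + PEEP.
R·V̇ = PIP − Vt/C − PEEP = 16.7 − 570/60.0 − 2 = 16.7 − 9.5 − 2 = 5.2 cmH2O.
R = 5.2 / 1.0333 = 5.032 cmH2O·s/L.

5.0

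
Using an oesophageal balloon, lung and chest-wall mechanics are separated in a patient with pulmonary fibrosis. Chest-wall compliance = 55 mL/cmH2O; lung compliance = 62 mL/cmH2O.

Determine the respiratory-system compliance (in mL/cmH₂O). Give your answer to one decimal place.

Lung and chest wall are elastances in series: 1/Crs = 1/CL + 1/Ccw.
1/Crs = 1/62 + 1/55 = 0.03431.
Crs = 29.146 mL/cmH2O.

29.1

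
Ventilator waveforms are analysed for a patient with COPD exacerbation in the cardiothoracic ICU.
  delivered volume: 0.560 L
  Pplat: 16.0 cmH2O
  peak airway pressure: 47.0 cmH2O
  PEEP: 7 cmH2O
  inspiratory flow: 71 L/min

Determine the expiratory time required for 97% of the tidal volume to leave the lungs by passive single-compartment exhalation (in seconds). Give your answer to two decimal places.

5.72

Flow: 71 L/min ÷ 60 = 1.1833 L/s.
R = (PIP − Pplat)/V̇ = (47.0 − 16.0) / 1.1833 = 31.0/1.1833 = 26.198 cmH2O·s/L.
C = Vt/(Pplat − PEEP) = 560.0 / (16.0 − 7) = 560.0/9.0 = 62.222 mL/cmH2O.
τ = R × C = 26.198 × 0.06222 L/cmH2O = 1.63 s.
t = −τ·ln(1 − 0.97) = −1.63·ln(0.03) = 5.716 s.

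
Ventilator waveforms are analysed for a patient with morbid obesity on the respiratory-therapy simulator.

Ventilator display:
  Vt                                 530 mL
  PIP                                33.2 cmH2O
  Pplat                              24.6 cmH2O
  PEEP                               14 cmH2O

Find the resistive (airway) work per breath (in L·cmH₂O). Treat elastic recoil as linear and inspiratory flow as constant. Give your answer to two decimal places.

4.56

With constant inspiratory flow the resistive pressure is constant at PIP − Pplat = 33.2 − 24.6 = 8.6 cmH2O, so resistive work = 8.6 × 0.530 = 4.558 L·cmH2O.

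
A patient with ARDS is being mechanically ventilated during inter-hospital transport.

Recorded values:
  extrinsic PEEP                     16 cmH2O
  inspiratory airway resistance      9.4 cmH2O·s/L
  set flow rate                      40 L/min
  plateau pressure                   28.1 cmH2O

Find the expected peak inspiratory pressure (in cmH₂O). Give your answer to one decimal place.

Flow: 40 L/min ÷ 60 = 0.6667 L/s.
PIP = Pplat + Raw × flow = 28.1 + 9.4 × 0.6667 = 28.1 + 6.267 = 34.367 cmH2O.

34.4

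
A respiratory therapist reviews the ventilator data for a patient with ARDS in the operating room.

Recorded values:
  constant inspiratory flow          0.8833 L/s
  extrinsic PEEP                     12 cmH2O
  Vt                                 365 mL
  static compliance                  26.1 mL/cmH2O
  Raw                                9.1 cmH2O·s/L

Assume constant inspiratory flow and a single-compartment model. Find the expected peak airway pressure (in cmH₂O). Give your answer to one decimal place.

Equation of motion (constant flow): PIP = Vt/C + R·V̇ + PEEP.
PIP = 365/26.1 + 9.1×0.8833 + 12 = 13.985 + 8.038 + 12 = 34.023 cmH2O.

34.0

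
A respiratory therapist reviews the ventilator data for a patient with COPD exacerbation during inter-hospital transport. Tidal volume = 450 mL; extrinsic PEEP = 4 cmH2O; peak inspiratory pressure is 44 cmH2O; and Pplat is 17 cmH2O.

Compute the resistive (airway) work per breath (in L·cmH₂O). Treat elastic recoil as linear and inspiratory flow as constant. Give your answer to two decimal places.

With constant inspiratory flow the resistive pressure is constant at PIP − Pplat = 44 − 17 = 27.0 cmH2O, so resistive work = 27.0 × 0.450 = 12.15 L·cmH2O.

12.15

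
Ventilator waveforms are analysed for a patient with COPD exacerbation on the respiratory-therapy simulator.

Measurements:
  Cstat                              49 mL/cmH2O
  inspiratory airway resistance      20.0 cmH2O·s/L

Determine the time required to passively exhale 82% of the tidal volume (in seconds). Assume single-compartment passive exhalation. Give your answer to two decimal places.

1.68

τ = R × C = 20.0 × 49 mL/cmH2O = 20.0 × 0.049 L/cmH2O = 0.98 s.
Exhaled fraction f = 1 − e^(−t/τ) → t = −τ·ln(1 − f) = −0.98·ln(0.18) = 1.681 s.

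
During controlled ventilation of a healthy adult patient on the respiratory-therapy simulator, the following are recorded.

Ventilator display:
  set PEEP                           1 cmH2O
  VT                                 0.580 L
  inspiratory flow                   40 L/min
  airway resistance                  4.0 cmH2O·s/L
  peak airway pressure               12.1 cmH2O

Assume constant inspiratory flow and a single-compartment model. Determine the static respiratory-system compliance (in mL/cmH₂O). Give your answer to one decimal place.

68.8

Flow: 40 L/min ÷ 60 = 0.6667 L/s.
Equation of motion (constant flow): PIP = Vt/C + R·V̇ + PEEP.
Vt/C = PIP − R·V̇ − PEEP = 12.1 − 4.0×0.6667 − 1 = 12.1 − 2.667 − 1 = 8.433 cmH2O.
C = Vt / 8.433 = 580 / 8.433 = 68.777 mL/cmH2O.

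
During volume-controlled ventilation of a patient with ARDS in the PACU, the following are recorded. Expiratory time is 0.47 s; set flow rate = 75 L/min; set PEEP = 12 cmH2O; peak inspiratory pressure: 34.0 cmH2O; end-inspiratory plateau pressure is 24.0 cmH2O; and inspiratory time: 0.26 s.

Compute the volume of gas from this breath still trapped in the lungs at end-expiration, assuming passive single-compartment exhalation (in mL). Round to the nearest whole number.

Flow: 75 L/min ÷ 60 = 1.25 L/s.
Vt = flow × Ti = 1.25 L/s × 0.26 s × 1000 mL/L = 325.0 mL.
R = (PIP − Pplat)/V̇ = (34.0 − 24.0) / 1.25 = 10.0/1.25 = 8.0 cmH2O·s/L.
C = Vt/(Pplat − PEEP) = 325.0 / (24.0 − 12) = 325.0/12.0 = 27.083 mL/cmH2O.
τ = R × C = 8.0 × 0.02708 L/cmH2O = 0.2166 s.
Fraction remaining = e^(−Te/τ) = e^(−0.47/0.2166) = 0.1142.
Trapped volume = 325.0 × 0.1142 = 37.115 mL.

37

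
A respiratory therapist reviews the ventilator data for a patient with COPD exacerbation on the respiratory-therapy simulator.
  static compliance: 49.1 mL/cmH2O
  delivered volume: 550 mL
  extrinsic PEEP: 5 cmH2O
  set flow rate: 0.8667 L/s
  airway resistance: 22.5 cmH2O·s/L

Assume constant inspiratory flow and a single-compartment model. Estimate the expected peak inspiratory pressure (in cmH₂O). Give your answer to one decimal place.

Equation of motion (constant flow): PIP = Vt/C + R·V̇ + PEEP.
PIP = 550/49.1 + 22.5×0.8667 + 5 = 11.202 + 19.501 + 5 = 35.703 cmH2O.

35.7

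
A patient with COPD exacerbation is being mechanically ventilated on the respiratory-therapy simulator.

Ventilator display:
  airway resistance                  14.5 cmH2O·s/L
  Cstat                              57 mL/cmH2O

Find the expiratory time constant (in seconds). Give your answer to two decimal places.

0.83

τ = R × C = 14.5 × 57 mL/cmH2O = 14.5 × 0.057 L/cmH2O = 0.8265 s.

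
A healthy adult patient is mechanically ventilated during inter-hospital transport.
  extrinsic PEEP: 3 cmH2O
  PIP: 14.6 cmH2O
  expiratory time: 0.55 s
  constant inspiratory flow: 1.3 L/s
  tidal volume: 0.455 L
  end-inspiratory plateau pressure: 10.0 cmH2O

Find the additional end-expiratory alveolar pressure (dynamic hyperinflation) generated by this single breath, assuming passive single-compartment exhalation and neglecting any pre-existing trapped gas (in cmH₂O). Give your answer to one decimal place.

R = (PIP − Pplat)/V̇ = (14.6 − 10.0) / 1.3 = 4.6/1.3 = 3.538 cmH2O·s/L.
C = Vt/(Pplat − PEEP) = 455.0 / (10.0 − 3) = 455.0/7.0 = 65.0 mL/cmH2O.
τ = R × C = 3.538 × 0.065 L/cmH2O = 0.23 s.
Fraction remaining = e^(−Te/τ) = e^(−0.55/0.23) = 0.09151; trapped volume = 455.0 × 0.09151 = 41.637 mL.
Additional alveolar pressure from trapping ≈ V_trapped / C = 41.637 / 65.0 = 0.6406 cmH2O.

0.6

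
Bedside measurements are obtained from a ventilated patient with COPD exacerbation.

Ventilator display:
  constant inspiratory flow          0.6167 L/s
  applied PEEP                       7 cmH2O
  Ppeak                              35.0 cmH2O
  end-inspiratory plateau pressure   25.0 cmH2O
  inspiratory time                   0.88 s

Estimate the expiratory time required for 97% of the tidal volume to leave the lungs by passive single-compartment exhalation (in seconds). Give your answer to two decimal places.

Vt = flow × Ti = 0.6167 L/s × 0.88 s × 1000 mL/L = 542.7 mL.
R = (PIP − Pplat)/V̇ = (35.0 − 25.0) / 0.6167 = 10.0/0.6167 = 16.215 cmH2O·s/L.
C = Vt/(Pplat − PEEP) = 542.7 / (25.0 − 7) = 542.7/18.0 = 30.15 mL/cmH2O.
τ = R × C = 16.215 × 0.03015 L/cmH2O = 0.4889 s.
t = −τ·ln(1 − 0.97) = −0.4889·ln(0.03) = 1.714 s.

1.71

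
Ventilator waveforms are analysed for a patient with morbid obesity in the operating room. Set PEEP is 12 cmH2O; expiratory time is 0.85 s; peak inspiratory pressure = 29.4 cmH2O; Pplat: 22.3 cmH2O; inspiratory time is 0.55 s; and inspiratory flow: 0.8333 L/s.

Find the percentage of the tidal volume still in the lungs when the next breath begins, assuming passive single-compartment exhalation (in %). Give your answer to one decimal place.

Vt = flow × Ti = 0.8333 L/s × 0.55 s × 1000 mL/L = 458.32 mL.
R = (PIP − Pplat)/V̇ = (29.4 − 22.3) / 0.8333 = 7.1/0.8333 = 8.52 cmH2O·s/L.
C = Vt/(Pplat − PEEP) = 458.32 / (22.3 − 12) = 458.32/10.3 = 44.497 mL/cmH2O.
τ = R × C = 8.52 × 0.0445 L/cmH2O = 0.3791 s.
Fraction remaining at end-expiration = e^(−Te/τ) = e^(−0.85/0.3791) = 0.1062 → 10.62%.

10.6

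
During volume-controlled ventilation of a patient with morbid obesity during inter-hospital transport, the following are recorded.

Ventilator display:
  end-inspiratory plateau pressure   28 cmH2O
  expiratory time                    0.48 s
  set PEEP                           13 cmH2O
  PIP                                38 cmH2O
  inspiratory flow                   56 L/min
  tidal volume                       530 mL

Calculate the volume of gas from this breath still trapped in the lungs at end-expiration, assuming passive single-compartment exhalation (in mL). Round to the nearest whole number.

Flow: 56 L/min ÷ 60 = 0.9333 L/s.
R = (PIP − Pplat)/V̇ = (38 − 28) / 0.9333 = 10.0/0.9333 = 10.715 cmH2O·s/L.
C = Vt/(Pplat − PEEP) = 530.0 / (28 − 13) = 530.0/15.0 = 35.333 mL/cmH2O.
τ = R × C = 10.715 × 0.03533 L/cmH2O = 0.3786 s.
Fraction remaining = e^(−Te/τ) = e^(−0.48/0.3786) = 0.2814.
Trapped volume = 530.0 × 0.2814 = 149.14 mL.

149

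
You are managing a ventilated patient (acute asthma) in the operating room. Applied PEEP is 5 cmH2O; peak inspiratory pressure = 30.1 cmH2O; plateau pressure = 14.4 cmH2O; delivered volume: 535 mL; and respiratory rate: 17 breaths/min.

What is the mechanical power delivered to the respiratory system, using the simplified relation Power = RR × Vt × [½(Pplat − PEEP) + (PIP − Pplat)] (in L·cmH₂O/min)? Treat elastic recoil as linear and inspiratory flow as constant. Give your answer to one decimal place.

185.5

Per-breath work = Vt × [½(Pplat−PEEP) + (PIP−Pplat)] = 0.535 × [0.5×9.4 + 15.7] = 0.535 × 20.4 = 10.914 L·cmH2O.
Power = 17 × 10.914 = 185.54 L·cmH2O/min.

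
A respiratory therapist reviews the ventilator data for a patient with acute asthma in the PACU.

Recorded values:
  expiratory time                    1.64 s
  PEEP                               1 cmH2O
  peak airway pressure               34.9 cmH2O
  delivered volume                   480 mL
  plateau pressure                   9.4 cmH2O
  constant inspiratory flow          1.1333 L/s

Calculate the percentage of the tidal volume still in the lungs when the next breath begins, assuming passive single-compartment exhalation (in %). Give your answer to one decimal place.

27.9

R = (PIP − Pplat)/V̇ = (34.9 − 9.4) / 1.1333 = 25.5/1.1333 = 22.501 cmH2O·s/L.
C = Vt/(Pplat − PEEP) = 480.0 / (9.4 − 1) = 480.0/8.4 = 57.143 mL/cmH2O.
τ = R × C = 22.501 × 0.05714 L/cmH2O = 1.286 s.
Fraction remaining at end-expiration = e^(−Te/τ) = e^(−1.64/1.286) = 0.2794 → 27.94%.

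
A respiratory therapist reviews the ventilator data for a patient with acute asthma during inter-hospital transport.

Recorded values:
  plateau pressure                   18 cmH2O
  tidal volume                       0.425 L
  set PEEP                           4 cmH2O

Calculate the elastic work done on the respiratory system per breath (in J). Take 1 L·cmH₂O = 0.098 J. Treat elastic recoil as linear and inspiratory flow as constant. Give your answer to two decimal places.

0.29

Elastic work ≈ ½ × (Pplat − PEEP) × Vt = 0.5 × (18 − 4) × 0.425 L = 0.5 × 14.0 × 0.425 = 2.975 L·cmH2O.
× 0.098 J/(L·cmH2O) → 0.2916 J.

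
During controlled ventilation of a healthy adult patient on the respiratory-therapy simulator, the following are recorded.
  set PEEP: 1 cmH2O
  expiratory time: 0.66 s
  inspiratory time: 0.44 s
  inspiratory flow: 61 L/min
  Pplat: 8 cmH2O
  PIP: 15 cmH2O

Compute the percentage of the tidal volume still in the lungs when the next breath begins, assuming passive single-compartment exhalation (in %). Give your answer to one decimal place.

22.3

Flow: 61 L/min ÷ 60 = 1.0167 L/s.
Vt = flow × Ti = 1.0167 L/s × 0.44 s × 1000 mL/L = 447.35 mL.
R = (PIP − Pplat)/V̇ = (15 − 8) / 1.0167 = 7.0/1.0167 = 6.885 cmH2O·s/L.
C = Vt/(Pplat − PEEP) = 447.35 / (8 − 1) = 447.35/7.0 = 63.907 mL/cmH2O.
τ = R × C = 6.885 × 0.06391 L/cmH2O = 0.44 s.
Fraction remaining at end-expiration = e^(−Te/τ) = e^(−0.66/0.44) = 0.2231 → 22.31%.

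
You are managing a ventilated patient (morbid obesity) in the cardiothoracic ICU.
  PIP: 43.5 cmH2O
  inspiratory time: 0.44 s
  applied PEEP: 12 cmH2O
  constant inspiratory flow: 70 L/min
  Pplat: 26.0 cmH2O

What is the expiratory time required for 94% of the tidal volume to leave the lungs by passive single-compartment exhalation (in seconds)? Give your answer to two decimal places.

1.55

Flow: 70 L/min ÷ 60 = 1.1667 L/s.
Vt = flow × Ti = 1.1667 L/s × 0.44 s × 1000 mL/L = 513.35 mL.
R = (PIP − Pplat)/V̇ = (43.5 − 26.0) / 1.1667 = 17.5/1.1667 = 15.0 cmH2O·s/L.
C = Vt/(Pplat − PEEP) = 513.35 / (26.0 − 12) = 513.35/14.0 = 36.668 mL/cmH2O.
τ = R × C = 15.0 × 0.03667 L/cmH2O = 0.5501 s.
t = −τ·ln(1 − 0.94) = −0.5501·ln(0.06) = 1.548 s.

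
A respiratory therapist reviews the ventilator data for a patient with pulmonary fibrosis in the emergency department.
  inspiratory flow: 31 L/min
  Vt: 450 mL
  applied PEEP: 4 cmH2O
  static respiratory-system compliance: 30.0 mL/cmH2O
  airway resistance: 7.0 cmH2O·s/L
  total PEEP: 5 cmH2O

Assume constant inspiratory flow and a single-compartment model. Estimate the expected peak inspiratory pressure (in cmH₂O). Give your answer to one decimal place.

23.6

Flow: 31 L/min ÷ 60 = 0.5167 L/s.
Total PEEP = 5 cmH2O (set 4 + intrinsic 1); this is the baseline alveolar pressure.
Equation of motion (constant flow): PIP = Vt/C + R·V̇ + PEEP.
PIP = 450/30.0 + 7.0×0.5167 + 5 = 15.0 + 3.617 + 5 = 23.617 cmH2O.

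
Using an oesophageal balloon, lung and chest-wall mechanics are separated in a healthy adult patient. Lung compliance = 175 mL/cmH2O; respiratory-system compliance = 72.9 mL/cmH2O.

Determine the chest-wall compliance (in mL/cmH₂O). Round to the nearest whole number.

1/Ccw = 1/Crs − 1/CL.
1/Ccw = 1/72.9 − 1/175 = 0.008003.
Ccw = 124.95 mL/cmH2O.

125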